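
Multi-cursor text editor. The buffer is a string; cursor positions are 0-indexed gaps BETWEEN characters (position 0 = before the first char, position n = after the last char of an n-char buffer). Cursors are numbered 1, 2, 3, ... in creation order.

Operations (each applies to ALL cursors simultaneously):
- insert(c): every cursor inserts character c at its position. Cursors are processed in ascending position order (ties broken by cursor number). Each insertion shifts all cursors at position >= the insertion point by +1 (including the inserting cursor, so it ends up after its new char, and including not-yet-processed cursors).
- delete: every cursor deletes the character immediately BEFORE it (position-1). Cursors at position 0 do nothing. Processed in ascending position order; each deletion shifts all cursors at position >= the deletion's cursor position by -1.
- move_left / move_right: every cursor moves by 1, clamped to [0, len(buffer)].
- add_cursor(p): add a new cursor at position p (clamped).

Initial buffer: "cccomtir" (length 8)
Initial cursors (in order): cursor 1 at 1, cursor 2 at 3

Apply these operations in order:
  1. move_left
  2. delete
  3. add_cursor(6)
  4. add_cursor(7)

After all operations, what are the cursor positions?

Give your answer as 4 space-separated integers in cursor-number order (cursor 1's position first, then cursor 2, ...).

After op 1 (move_left): buffer="cccomtir" (len 8), cursors c1@0 c2@2, authorship ........
After op 2 (delete): buffer="ccomtir" (len 7), cursors c1@0 c2@1, authorship .......
After op 3 (add_cursor(6)): buffer="ccomtir" (len 7), cursors c1@0 c2@1 c3@6, authorship .......
After op 4 (add_cursor(7)): buffer="ccomtir" (len 7), cursors c1@0 c2@1 c3@6 c4@7, authorship .......

Answer: 0 1 6 7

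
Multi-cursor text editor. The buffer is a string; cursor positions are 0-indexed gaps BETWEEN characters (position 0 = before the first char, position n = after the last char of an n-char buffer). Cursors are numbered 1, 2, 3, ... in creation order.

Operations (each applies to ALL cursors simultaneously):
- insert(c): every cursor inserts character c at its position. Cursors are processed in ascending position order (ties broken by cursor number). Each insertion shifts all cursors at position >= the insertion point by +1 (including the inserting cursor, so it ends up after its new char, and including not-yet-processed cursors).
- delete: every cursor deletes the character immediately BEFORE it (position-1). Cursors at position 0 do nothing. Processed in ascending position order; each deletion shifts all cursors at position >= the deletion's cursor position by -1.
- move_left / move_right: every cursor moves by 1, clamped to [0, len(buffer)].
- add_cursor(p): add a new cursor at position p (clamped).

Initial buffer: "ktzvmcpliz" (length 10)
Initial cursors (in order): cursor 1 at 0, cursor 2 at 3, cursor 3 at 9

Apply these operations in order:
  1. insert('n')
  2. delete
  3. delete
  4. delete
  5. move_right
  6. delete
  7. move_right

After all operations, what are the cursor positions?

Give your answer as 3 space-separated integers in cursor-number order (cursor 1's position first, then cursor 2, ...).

After op 1 (insert('n')): buffer="nktznvmcplinz" (len 13), cursors c1@1 c2@5 c3@12, authorship 1...2......3.
After op 2 (delete): buffer="ktzvmcpliz" (len 10), cursors c1@0 c2@3 c3@9, authorship ..........
After op 3 (delete): buffer="ktvmcplz" (len 8), cursors c1@0 c2@2 c3@7, authorship ........
After op 4 (delete): buffer="kvmcpz" (len 6), cursors c1@0 c2@1 c3@5, authorship ......
After op 5 (move_right): buffer="kvmcpz" (len 6), cursors c1@1 c2@2 c3@6, authorship ......
After op 6 (delete): buffer="mcp" (len 3), cursors c1@0 c2@0 c3@3, authorship ...
After op 7 (move_right): buffer="mcp" (len 3), cursors c1@1 c2@1 c3@3, authorship ...

Answer: 1 1 3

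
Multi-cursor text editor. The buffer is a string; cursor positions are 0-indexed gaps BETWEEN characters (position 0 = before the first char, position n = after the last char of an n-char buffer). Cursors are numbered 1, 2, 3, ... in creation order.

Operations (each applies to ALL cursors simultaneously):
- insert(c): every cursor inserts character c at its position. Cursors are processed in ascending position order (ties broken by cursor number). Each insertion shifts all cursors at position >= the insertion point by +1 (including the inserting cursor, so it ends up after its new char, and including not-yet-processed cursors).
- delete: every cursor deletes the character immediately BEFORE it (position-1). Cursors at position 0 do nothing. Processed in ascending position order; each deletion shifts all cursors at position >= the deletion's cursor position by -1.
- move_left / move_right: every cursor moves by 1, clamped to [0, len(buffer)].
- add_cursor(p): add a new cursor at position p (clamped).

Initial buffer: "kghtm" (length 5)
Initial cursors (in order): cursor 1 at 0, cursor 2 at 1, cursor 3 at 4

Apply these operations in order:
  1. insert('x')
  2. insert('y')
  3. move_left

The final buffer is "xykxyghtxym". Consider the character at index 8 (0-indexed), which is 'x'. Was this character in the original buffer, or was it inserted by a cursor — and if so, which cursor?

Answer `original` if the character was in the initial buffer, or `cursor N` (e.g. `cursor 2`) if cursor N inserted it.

After op 1 (insert('x')): buffer="xkxghtxm" (len 8), cursors c1@1 c2@3 c3@7, authorship 1.2...3.
After op 2 (insert('y')): buffer="xykxyghtxym" (len 11), cursors c1@2 c2@5 c3@10, authorship 11.22...33.
After op 3 (move_left): buffer="xykxyghtxym" (len 11), cursors c1@1 c2@4 c3@9, authorship 11.22...33.
Authorship (.=original, N=cursor N): 1 1 . 2 2 . . . 3 3 .
Index 8: author = 3

Answer: cursor 3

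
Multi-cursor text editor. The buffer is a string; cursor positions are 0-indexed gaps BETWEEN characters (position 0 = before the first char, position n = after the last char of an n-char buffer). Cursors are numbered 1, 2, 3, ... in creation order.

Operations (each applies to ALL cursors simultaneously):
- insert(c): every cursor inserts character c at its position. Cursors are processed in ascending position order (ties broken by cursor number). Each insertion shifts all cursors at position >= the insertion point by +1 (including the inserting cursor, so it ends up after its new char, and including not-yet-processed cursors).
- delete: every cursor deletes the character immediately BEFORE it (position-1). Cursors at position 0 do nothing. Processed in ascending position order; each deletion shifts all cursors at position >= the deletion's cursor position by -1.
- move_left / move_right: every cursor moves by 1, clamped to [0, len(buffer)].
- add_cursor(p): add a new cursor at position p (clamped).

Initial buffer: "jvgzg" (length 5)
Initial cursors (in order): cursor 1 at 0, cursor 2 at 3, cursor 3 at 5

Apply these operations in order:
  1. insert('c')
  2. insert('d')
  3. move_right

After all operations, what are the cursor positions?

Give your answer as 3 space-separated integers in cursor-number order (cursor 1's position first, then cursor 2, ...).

After op 1 (insert('c')): buffer="cjvgczgc" (len 8), cursors c1@1 c2@5 c3@8, authorship 1...2..3
After op 2 (insert('d')): buffer="cdjvgcdzgcd" (len 11), cursors c1@2 c2@7 c3@11, authorship 11...22..33
After op 3 (move_right): buffer="cdjvgcdzgcd" (len 11), cursors c1@3 c2@8 c3@11, authorship 11...22..33

Answer: 3 8 11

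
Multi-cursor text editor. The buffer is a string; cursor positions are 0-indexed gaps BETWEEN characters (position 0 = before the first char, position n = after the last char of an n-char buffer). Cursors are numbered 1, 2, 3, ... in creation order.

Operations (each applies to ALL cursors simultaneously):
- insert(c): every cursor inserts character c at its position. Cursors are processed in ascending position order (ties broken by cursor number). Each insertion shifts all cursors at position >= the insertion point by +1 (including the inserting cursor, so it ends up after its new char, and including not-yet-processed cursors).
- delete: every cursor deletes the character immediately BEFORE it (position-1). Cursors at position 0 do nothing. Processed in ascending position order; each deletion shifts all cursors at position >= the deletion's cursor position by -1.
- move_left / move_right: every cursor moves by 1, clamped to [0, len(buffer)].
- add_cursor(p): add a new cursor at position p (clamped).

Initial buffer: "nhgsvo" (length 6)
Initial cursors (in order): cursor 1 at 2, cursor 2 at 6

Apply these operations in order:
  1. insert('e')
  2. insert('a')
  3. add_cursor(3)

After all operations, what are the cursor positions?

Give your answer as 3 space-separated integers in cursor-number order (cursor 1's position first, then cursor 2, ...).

Answer: 4 10 3

Derivation:
After op 1 (insert('e')): buffer="nhegsvoe" (len 8), cursors c1@3 c2@8, authorship ..1....2
After op 2 (insert('a')): buffer="nheagsvoea" (len 10), cursors c1@4 c2@10, authorship ..11....22
After op 3 (add_cursor(3)): buffer="nheagsvoea" (len 10), cursors c3@3 c1@4 c2@10, authorship ..11....22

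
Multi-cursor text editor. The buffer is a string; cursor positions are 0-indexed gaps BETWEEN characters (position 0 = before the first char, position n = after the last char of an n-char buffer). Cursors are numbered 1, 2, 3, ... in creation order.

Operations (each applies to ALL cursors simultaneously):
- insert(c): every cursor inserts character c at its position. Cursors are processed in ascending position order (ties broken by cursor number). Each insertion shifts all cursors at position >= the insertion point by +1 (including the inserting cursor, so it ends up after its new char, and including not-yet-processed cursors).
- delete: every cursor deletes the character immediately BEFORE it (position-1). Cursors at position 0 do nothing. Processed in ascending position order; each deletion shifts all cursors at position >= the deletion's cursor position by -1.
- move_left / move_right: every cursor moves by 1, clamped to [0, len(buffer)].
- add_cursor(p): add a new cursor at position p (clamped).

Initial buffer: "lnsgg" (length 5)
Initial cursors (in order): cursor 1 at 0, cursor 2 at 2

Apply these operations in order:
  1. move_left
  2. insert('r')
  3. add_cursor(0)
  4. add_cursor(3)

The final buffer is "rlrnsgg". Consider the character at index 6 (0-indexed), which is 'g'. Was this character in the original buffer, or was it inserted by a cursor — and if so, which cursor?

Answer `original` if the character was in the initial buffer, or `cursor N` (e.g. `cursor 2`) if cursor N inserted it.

Answer: original

Derivation:
After op 1 (move_left): buffer="lnsgg" (len 5), cursors c1@0 c2@1, authorship .....
After op 2 (insert('r')): buffer="rlrnsgg" (len 7), cursors c1@1 c2@3, authorship 1.2....
After op 3 (add_cursor(0)): buffer="rlrnsgg" (len 7), cursors c3@0 c1@1 c2@3, authorship 1.2....
After op 4 (add_cursor(3)): buffer="rlrnsgg" (len 7), cursors c3@0 c1@1 c2@3 c4@3, authorship 1.2....
Authorship (.=original, N=cursor N): 1 . 2 . . . .
Index 6: author = original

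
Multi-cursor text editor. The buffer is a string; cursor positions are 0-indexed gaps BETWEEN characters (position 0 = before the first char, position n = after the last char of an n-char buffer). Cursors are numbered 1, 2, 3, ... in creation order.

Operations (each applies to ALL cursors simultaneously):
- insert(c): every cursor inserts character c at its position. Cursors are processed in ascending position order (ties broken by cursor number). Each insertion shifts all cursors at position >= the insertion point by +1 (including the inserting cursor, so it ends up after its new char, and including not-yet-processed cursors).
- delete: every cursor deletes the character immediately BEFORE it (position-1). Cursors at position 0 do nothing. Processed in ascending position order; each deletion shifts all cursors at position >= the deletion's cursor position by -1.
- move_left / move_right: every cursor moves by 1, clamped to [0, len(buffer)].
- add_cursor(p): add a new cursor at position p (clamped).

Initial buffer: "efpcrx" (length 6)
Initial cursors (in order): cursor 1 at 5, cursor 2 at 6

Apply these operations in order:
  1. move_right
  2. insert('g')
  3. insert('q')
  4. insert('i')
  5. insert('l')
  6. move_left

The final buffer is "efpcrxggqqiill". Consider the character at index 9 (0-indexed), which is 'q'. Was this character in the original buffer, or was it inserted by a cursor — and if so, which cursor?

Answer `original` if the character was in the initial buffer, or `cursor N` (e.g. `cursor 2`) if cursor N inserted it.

After op 1 (move_right): buffer="efpcrx" (len 6), cursors c1@6 c2@6, authorship ......
After op 2 (insert('g')): buffer="efpcrxgg" (len 8), cursors c1@8 c2@8, authorship ......12
After op 3 (insert('q')): buffer="efpcrxggqq" (len 10), cursors c1@10 c2@10, authorship ......1212
After op 4 (insert('i')): buffer="efpcrxggqqii" (len 12), cursors c1@12 c2@12, authorship ......121212
After op 5 (insert('l')): buffer="efpcrxggqqiill" (len 14), cursors c1@14 c2@14, authorship ......12121212
After op 6 (move_left): buffer="efpcrxggqqiill" (len 14), cursors c1@13 c2@13, authorship ......12121212
Authorship (.=original, N=cursor N): . . . . . . 1 2 1 2 1 2 1 2
Index 9: author = 2

Answer: cursor 2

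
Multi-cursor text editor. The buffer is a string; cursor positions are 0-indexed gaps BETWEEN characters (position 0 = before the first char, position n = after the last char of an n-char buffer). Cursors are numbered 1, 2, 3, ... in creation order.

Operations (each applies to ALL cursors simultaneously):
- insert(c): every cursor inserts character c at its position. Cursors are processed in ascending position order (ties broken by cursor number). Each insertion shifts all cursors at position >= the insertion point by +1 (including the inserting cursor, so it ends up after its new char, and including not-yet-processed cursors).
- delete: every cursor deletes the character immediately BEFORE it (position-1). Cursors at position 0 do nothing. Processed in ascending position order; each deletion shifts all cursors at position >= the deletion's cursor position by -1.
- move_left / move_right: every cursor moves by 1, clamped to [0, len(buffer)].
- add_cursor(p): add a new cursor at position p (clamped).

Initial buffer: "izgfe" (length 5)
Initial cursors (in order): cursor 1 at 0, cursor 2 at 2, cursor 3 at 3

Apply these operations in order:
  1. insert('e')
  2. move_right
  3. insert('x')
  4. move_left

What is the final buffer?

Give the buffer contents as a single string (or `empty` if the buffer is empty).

After op 1 (insert('e')): buffer="eizegefe" (len 8), cursors c1@1 c2@4 c3@6, authorship 1..2.3..
After op 2 (move_right): buffer="eizegefe" (len 8), cursors c1@2 c2@5 c3@7, authorship 1..2.3..
After op 3 (insert('x')): buffer="eixzegxefxe" (len 11), cursors c1@3 c2@7 c3@10, authorship 1.1.2.23.3.
After op 4 (move_left): buffer="eixzegxefxe" (len 11), cursors c1@2 c2@6 c3@9, authorship 1.1.2.23.3.

Answer: eixzegxefxe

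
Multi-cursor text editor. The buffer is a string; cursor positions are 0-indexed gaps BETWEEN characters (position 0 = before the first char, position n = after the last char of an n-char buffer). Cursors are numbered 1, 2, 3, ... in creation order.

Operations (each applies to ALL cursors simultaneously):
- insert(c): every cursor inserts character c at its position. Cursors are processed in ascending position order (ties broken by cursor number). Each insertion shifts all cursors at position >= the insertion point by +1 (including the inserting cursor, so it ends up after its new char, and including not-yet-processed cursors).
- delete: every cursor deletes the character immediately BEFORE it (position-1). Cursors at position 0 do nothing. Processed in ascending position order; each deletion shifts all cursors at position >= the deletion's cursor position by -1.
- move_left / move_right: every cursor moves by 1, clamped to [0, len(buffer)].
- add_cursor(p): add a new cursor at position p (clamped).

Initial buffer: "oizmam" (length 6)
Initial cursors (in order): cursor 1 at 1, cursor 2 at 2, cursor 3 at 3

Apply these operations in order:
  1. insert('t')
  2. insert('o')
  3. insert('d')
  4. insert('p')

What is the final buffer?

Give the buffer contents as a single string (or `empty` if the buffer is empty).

After op 1 (insert('t')): buffer="otitztmam" (len 9), cursors c1@2 c2@4 c3@6, authorship .1.2.3...
After op 2 (insert('o')): buffer="otoitoztomam" (len 12), cursors c1@3 c2@6 c3@9, authorship .11.22.33...
After op 3 (insert('d')): buffer="otoditodztodmam" (len 15), cursors c1@4 c2@8 c3@12, authorship .111.222.333...
After op 4 (insert('p')): buffer="otodpitodpztodpmam" (len 18), cursors c1@5 c2@10 c3@15, authorship .1111.2222.3333...

Answer: otodpitodpztodpmam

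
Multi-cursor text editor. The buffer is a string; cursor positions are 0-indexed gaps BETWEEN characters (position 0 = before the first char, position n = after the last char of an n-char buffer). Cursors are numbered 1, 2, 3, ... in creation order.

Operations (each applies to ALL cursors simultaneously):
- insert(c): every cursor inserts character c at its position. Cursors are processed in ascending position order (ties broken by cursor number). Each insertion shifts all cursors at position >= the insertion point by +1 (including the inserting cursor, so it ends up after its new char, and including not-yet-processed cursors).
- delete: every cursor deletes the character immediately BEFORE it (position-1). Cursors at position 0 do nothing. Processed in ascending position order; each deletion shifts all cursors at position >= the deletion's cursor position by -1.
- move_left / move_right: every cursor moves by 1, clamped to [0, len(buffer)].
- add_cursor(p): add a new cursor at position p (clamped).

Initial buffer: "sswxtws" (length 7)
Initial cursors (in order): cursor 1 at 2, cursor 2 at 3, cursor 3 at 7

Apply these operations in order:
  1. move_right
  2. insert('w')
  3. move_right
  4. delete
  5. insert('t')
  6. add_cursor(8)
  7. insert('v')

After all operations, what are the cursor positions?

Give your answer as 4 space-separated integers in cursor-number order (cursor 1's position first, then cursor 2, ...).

Answer: 6 9 14 11

Derivation:
After op 1 (move_right): buffer="sswxtws" (len 7), cursors c1@3 c2@4 c3@7, authorship .......
After op 2 (insert('w')): buffer="sswwxwtwsw" (len 10), cursors c1@4 c2@6 c3@10, authorship ...1.2...3
After op 3 (move_right): buffer="sswwxwtwsw" (len 10), cursors c1@5 c2@7 c3@10, authorship ...1.2...3
After op 4 (delete): buffer="sswwwws" (len 7), cursors c1@4 c2@5 c3@7, authorship ...12..
After op 5 (insert('t')): buffer="sswwtwtwst" (len 10), cursors c1@5 c2@7 c3@10, authorship ...1122..3
After op 6 (add_cursor(8)): buffer="sswwtwtwst" (len 10), cursors c1@5 c2@7 c4@8 c3@10, authorship ...1122..3
After op 7 (insert('v')): buffer="sswwtvwtvwvstv" (len 14), cursors c1@6 c2@9 c4@11 c3@14, authorship ...111222.4.33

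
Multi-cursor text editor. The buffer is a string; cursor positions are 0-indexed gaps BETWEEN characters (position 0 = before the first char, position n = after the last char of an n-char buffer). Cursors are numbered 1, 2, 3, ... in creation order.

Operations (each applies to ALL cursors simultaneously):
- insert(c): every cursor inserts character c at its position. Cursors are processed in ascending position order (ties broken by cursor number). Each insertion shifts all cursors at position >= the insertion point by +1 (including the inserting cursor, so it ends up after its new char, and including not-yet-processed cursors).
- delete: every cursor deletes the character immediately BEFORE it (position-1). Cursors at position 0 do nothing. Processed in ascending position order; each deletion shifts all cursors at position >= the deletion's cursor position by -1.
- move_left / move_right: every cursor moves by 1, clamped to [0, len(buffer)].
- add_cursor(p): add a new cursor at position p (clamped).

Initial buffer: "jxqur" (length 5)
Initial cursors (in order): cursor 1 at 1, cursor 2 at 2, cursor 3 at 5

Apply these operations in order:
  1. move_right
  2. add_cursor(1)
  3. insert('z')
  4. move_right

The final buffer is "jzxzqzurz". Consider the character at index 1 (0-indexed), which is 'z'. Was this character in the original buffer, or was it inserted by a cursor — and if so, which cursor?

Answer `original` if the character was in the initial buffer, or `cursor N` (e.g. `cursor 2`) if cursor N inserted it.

Answer: cursor 4

Derivation:
After op 1 (move_right): buffer="jxqur" (len 5), cursors c1@2 c2@3 c3@5, authorship .....
After op 2 (add_cursor(1)): buffer="jxqur" (len 5), cursors c4@1 c1@2 c2@3 c3@5, authorship .....
After op 3 (insert('z')): buffer="jzxzqzurz" (len 9), cursors c4@2 c1@4 c2@6 c3@9, authorship .4.1.2..3
After op 4 (move_right): buffer="jzxzqzurz" (len 9), cursors c4@3 c1@5 c2@7 c3@9, authorship .4.1.2..3
Authorship (.=original, N=cursor N): . 4 . 1 . 2 . . 3
Index 1: author = 4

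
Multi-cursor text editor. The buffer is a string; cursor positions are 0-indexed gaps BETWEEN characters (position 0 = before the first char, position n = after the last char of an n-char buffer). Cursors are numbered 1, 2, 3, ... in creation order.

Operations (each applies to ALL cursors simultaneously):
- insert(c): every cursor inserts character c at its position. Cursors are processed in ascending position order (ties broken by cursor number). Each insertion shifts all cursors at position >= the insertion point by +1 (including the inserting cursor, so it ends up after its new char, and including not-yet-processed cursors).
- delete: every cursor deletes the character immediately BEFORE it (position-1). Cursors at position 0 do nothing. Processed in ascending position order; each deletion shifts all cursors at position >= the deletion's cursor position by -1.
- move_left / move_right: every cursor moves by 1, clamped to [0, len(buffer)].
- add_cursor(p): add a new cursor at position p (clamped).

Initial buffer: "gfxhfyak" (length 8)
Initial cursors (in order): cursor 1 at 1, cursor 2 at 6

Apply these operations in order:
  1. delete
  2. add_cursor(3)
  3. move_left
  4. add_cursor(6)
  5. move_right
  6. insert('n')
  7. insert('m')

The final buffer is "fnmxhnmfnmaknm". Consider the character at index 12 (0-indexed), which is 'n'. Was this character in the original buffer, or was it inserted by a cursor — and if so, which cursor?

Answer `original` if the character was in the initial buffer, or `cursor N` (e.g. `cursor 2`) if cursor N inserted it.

After op 1 (delete): buffer="fxhfak" (len 6), cursors c1@0 c2@4, authorship ......
After op 2 (add_cursor(3)): buffer="fxhfak" (len 6), cursors c1@0 c3@3 c2@4, authorship ......
After op 3 (move_left): buffer="fxhfak" (len 6), cursors c1@0 c3@2 c2@3, authorship ......
After op 4 (add_cursor(6)): buffer="fxhfak" (len 6), cursors c1@0 c3@2 c2@3 c4@6, authorship ......
After op 5 (move_right): buffer="fxhfak" (len 6), cursors c1@1 c3@3 c2@4 c4@6, authorship ......
After op 6 (insert('n')): buffer="fnxhnfnakn" (len 10), cursors c1@2 c3@5 c2@7 c4@10, authorship .1..3.2..4
After op 7 (insert('m')): buffer="fnmxhnmfnmaknm" (len 14), cursors c1@3 c3@7 c2@10 c4@14, authorship .11..33.22..44
Authorship (.=original, N=cursor N): . 1 1 . . 3 3 . 2 2 . . 4 4
Index 12: author = 4

Answer: cursor 4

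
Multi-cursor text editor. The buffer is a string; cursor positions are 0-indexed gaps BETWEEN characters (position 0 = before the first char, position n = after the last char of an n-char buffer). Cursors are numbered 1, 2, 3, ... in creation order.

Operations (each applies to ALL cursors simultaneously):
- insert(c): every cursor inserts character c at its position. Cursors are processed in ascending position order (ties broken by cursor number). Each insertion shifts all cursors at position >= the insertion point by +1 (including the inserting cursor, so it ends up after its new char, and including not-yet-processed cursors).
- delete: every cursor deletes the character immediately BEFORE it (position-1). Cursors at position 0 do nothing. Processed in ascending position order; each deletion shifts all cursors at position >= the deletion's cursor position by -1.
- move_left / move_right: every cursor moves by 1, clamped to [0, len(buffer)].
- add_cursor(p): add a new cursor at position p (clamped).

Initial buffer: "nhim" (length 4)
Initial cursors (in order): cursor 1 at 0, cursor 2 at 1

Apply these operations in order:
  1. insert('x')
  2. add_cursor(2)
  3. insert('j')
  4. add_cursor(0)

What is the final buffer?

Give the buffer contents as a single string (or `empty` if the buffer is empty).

Answer: xjnjxjhim

Derivation:
After op 1 (insert('x')): buffer="xnxhim" (len 6), cursors c1@1 c2@3, authorship 1.2...
After op 2 (add_cursor(2)): buffer="xnxhim" (len 6), cursors c1@1 c3@2 c2@3, authorship 1.2...
After op 3 (insert('j')): buffer="xjnjxjhim" (len 9), cursors c1@2 c3@4 c2@6, authorship 11.322...
After op 4 (add_cursor(0)): buffer="xjnjxjhim" (len 9), cursors c4@0 c1@2 c3@4 c2@6, authorship 11.322...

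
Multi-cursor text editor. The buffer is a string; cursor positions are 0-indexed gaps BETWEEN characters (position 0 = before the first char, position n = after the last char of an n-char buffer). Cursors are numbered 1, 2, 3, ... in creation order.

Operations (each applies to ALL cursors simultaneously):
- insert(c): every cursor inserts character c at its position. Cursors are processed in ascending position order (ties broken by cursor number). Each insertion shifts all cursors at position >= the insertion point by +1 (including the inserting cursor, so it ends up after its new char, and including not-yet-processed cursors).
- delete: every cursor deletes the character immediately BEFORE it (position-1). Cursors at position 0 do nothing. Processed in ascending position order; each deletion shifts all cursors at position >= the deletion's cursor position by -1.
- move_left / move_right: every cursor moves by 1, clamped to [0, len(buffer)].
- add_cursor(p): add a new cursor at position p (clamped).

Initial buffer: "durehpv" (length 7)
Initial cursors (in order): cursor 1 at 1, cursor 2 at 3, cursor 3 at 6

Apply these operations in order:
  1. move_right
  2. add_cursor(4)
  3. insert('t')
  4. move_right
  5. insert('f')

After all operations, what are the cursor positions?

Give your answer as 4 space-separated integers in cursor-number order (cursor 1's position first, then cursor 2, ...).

Answer: 5 11 15 11

Derivation:
After op 1 (move_right): buffer="durehpv" (len 7), cursors c1@2 c2@4 c3@7, authorship .......
After op 2 (add_cursor(4)): buffer="durehpv" (len 7), cursors c1@2 c2@4 c4@4 c3@7, authorship .......
After op 3 (insert('t')): buffer="dutretthpvt" (len 11), cursors c1@3 c2@7 c4@7 c3@11, authorship ..1..24...3
After op 4 (move_right): buffer="dutretthpvt" (len 11), cursors c1@4 c2@8 c4@8 c3@11, authorship ..1..24...3
After op 5 (insert('f')): buffer="dutrfetthffpvtf" (len 15), cursors c1@5 c2@11 c4@11 c3@15, authorship ..1.1.24.24..33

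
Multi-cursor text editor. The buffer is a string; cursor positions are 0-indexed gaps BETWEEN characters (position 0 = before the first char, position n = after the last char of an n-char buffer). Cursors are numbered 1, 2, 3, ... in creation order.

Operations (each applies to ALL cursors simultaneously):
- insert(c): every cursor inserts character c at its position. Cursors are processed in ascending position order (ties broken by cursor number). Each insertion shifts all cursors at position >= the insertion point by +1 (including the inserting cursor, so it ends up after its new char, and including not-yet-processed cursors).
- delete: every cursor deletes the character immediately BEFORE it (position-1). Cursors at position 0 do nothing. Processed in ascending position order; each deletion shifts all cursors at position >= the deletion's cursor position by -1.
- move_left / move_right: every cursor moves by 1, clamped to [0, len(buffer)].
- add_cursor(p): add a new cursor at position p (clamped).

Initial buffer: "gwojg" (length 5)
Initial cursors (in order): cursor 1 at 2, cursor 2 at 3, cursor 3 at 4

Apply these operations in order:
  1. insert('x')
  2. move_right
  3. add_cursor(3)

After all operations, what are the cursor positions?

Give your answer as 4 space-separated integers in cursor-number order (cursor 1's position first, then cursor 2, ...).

After op 1 (insert('x')): buffer="gwxoxjxg" (len 8), cursors c1@3 c2@5 c3@7, authorship ..1.2.3.
After op 2 (move_right): buffer="gwxoxjxg" (len 8), cursors c1@4 c2@6 c3@8, authorship ..1.2.3.
After op 3 (add_cursor(3)): buffer="gwxoxjxg" (len 8), cursors c4@3 c1@4 c2@6 c3@8, authorship ..1.2.3.

Answer: 4 6 8 3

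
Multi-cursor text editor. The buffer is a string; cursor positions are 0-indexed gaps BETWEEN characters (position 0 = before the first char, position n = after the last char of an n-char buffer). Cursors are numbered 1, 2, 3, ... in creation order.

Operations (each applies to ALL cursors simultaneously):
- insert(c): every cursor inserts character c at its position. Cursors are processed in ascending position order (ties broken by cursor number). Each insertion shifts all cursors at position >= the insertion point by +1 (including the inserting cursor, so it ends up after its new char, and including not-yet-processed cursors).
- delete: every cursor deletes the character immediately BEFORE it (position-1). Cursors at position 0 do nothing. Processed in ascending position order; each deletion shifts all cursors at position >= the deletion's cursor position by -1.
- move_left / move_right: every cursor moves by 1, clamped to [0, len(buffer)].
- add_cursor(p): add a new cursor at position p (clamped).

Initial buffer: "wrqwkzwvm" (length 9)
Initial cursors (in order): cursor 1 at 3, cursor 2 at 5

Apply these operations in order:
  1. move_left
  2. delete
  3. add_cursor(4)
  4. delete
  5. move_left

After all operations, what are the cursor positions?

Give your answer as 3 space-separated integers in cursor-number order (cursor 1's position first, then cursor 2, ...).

Answer: 0 0 0

Derivation:
After op 1 (move_left): buffer="wrqwkzwvm" (len 9), cursors c1@2 c2@4, authorship .........
After op 2 (delete): buffer="wqkzwvm" (len 7), cursors c1@1 c2@2, authorship .......
After op 3 (add_cursor(4)): buffer="wqkzwvm" (len 7), cursors c1@1 c2@2 c3@4, authorship .......
After op 4 (delete): buffer="kwvm" (len 4), cursors c1@0 c2@0 c3@1, authorship ....
After op 5 (move_left): buffer="kwvm" (len 4), cursors c1@0 c2@0 c3@0, authorship ....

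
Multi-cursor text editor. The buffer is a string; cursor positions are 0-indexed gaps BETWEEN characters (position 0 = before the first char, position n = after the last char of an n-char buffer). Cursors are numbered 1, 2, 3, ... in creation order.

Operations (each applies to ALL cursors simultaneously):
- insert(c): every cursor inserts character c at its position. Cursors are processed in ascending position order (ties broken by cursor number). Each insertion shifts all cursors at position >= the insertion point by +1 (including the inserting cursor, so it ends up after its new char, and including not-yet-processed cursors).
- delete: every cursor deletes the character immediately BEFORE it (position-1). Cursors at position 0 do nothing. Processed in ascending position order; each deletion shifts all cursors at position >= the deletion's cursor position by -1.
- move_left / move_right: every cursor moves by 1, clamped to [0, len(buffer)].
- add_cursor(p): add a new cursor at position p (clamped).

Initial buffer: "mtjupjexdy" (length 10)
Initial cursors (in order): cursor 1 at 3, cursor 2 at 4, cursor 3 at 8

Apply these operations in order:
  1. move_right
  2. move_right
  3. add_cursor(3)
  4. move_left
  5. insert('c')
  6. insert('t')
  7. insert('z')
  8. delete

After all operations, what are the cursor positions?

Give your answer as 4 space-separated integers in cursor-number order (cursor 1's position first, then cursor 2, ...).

After op 1 (move_right): buffer="mtjupjexdy" (len 10), cursors c1@4 c2@5 c3@9, authorship ..........
After op 2 (move_right): buffer="mtjupjexdy" (len 10), cursors c1@5 c2@6 c3@10, authorship ..........
After op 3 (add_cursor(3)): buffer="mtjupjexdy" (len 10), cursors c4@3 c1@5 c2@6 c3@10, authorship ..........
After op 4 (move_left): buffer="mtjupjexdy" (len 10), cursors c4@2 c1@4 c2@5 c3@9, authorship ..........
After op 5 (insert('c')): buffer="mtcjucpcjexdcy" (len 14), cursors c4@3 c1@6 c2@8 c3@13, authorship ..4..1.2....3.
After op 6 (insert('t')): buffer="mtctjuctpctjexdcty" (len 18), cursors c4@4 c1@8 c2@11 c3@17, authorship ..44..11.22....33.
After op 7 (insert('z')): buffer="mtctzjuctzpctzjexdctzy" (len 22), cursors c4@5 c1@10 c2@14 c3@21, authorship ..444..111.222....333.
After op 8 (delete): buffer="mtctjuctpctjexdcty" (len 18), cursors c4@4 c1@8 c2@11 c3@17, authorship ..44..11.22....33.

Answer: 8 11 17 4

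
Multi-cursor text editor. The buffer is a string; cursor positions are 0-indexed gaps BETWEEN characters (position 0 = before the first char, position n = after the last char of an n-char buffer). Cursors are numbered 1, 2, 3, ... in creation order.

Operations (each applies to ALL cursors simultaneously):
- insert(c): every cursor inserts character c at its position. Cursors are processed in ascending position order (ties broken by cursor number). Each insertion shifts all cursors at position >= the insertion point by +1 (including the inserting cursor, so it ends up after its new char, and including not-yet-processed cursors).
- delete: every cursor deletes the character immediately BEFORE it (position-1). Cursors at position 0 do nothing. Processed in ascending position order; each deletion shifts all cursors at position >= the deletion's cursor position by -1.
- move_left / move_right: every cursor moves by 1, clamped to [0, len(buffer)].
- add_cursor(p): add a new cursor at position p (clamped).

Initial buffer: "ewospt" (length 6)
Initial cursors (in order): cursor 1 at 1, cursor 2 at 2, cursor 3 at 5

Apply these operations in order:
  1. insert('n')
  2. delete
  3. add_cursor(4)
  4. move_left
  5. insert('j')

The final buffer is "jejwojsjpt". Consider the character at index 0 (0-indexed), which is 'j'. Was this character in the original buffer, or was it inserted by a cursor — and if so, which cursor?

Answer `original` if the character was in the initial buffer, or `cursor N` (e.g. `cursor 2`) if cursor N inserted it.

Answer: cursor 1

Derivation:
After op 1 (insert('n')): buffer="enwnospnt" (len 9), cursors c1@2 c2@4 c3@8, authorship .1.2...3.
After op 2 (delete): buffer="ewospt" (len 6), cursors c1@1 c2@2 c3@5, authorship ......
After op 3 (add_cursor(4)): buffer="ewospt" (len 6), cursors c1@1 c2@2 c4@4 c3@5, authorship ......
After op 4 (move_left): buffer="ewospt" (len 6), cursors c1@0 c2@1 c4@3 c3@4, authorship ......
After op 5 (insert('j')): buffer="jejwojsjpt" (len 10), cursors c1@1 c2@3 c4@6 c3@8, authorship 1.2..4.3..
Authorship (.=original, N=cursor N): 1 . 2 . . 4 . 3 . .
Index 0: author = 1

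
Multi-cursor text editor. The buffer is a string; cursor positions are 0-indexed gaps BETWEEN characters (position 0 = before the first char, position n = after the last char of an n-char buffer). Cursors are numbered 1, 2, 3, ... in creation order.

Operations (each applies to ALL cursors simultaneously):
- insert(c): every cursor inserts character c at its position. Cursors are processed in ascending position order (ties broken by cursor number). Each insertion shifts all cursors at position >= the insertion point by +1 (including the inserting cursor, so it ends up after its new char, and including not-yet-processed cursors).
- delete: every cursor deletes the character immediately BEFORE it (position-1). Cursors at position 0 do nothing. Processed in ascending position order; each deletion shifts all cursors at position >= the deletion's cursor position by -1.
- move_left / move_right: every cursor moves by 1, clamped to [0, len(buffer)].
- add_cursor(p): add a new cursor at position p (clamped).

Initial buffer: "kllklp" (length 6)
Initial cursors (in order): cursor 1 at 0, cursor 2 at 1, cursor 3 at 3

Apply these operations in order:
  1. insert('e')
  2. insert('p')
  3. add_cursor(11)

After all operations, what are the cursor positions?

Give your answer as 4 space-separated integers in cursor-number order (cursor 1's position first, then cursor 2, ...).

After op 1 (insert('e')): buffer="ekelleklp" (len 9), cursors c1@1 c2@3 c3@6, authorship 1.2..3...
After op 2 (insert('p')): buffer="epkepllepklp" (len 12), cursors c1@2 c2@5 c3@9, authorship 11.22..33...
After op 3 (add_cursor(11)): buffer="epkepllepklp" (len 12), cursors c1@2 c2@5 c3@9 c4@11, authorship 11.22..33...

Answer: 2 5 9 11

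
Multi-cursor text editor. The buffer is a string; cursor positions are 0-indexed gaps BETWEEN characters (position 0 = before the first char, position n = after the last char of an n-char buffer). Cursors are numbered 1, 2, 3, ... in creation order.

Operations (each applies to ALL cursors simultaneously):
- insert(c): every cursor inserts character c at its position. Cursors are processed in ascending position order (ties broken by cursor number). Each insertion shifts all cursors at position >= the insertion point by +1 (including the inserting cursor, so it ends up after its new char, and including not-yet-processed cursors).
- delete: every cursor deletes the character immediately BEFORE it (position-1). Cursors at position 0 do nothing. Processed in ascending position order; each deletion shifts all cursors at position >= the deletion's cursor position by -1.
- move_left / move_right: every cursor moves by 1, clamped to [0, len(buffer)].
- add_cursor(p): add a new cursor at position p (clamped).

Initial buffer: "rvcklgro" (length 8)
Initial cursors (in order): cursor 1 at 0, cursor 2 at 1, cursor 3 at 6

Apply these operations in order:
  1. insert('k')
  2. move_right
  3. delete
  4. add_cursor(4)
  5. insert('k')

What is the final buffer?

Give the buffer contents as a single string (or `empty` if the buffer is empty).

Answer: kkkkckklgkko

Derivation:
After op 1 (insert('k')): buffer="krkvcklgkro" (len 11), cursors c1@1 c2@3 c3@9, authorship 1.2.....3..
After op 2 (move_right): buffer="krkvcklgkro" (len 11), cursors c1@2 c2@4 c3@10, authorship 1.2.....3..
After op 3 (delete): buffer="kkcklgko" (len 8), cursors c1@1 c2@2 c3@7, authorship 12....3.
After op 4 (add_cursor(4)): buffer="kkcklgko" (len 8), cursors c1@1 c2@2 c4@4 c3@7, authorship 12....3.
After op 5 (insert('k')): buffer="kkkkckklgkko" (len 12), cursors c1@2 c2@4 c4@7 c3@11, authorship 1122..4..33.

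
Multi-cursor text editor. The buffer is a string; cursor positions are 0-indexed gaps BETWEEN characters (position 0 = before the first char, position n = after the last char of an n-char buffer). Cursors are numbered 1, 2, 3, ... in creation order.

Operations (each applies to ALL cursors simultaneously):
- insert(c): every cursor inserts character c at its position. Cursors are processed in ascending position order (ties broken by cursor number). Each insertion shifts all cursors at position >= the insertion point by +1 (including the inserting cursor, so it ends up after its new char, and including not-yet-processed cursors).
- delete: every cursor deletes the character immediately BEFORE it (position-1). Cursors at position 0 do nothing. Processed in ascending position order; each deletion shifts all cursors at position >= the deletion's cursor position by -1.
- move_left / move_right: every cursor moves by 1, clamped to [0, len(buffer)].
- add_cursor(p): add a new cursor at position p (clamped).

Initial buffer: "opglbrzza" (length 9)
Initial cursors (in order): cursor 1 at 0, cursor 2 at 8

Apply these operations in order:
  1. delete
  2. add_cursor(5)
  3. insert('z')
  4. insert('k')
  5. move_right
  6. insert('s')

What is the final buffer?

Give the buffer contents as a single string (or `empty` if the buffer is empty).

After op 1 (delete): buffer="opglbrza" (len 8), cursors c1@0 c2@7, authorship ........
After op 2 (add_cursor(5)): buffer="opglbrza" (len 8), cursors c1@0 c3@5 c2@7, authorship ........
After op 3 (insert('z')): buffer="zopglbzrzza" (len 11), cursors c1@1 c3@7 c2@10, authorship 1.....3..2.
After op 4 (insert('k')): buffer="zkopglbzkrzzka" (len 14), cursors c1@2 c3@9 c2@13, authorship 11.....33..22.
After op 5 (move_right): buffer="zkopglbzkrzzka" (len 14), cursors c1@3 c3@10 c2@14, authorship 11.....33..22.
After op 6 (insert('s')): buffer="zkospglbzkrszzkas" (len 17), cursors c1@4 c3@12 c2@17, authorship 11.1....33.3.22.2

Answer: zkospglbzkrszzkas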